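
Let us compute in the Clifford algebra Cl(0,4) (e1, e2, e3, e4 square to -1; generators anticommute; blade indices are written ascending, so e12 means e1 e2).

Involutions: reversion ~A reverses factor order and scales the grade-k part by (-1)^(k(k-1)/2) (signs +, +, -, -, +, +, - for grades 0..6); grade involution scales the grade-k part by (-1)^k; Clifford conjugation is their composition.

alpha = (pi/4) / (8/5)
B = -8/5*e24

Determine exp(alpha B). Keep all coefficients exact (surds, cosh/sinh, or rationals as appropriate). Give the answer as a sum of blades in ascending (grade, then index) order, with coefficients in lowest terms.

B^2 = (-8/5)^2*(e24)^2 = 64/25*(-1) = -64/25 (a basis 2-blade squares to minus the product of its generators' squares).
B^2 = -64/25 — the series telescopes trigonometrically here: l = 8/5, alpha*l = pi/4, so exp(alpha B) = cos(pi/4) + (sin(pi/4)/(8/5))*B = sqrt(2)/2 + (5*sqrt(2)/16)*B.
Answer: sqrt(2)/2 - sqrt(2)/2*e24


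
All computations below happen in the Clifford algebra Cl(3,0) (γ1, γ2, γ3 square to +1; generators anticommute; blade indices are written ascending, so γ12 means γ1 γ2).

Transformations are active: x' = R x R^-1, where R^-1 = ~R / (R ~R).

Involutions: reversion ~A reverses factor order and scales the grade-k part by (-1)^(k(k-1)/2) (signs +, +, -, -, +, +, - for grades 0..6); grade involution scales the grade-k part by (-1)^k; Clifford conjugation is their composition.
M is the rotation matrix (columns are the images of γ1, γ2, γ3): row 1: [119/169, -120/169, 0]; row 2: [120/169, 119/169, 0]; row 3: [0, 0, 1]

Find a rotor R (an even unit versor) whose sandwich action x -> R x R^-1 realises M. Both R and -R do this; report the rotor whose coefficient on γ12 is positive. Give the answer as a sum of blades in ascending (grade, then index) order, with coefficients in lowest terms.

Method: write R = a + b12*γ12 + b13*γ13 + b23*γ23 with a^2 + b12^2 + b13^2 + b23^2 = 1 (so R^-1 = ~R). Expanding the columns R e_j ~R gives tr M = 4a^2 - 1 and, from the antisymmetric part, M21 - M12 = -4a*b12, M13 - M31 = 4a*b13, M32 - M23 = -4a*b23.
Here tr M = 407/169, so a^2 = (1 + tr M)/4 = 144/169 and a = ±12/13. Taking a = 12/13: M21 - M12 = 240/169, M13 - M31 = 0, M32 - M23 = 0, giving b12 = -5/13, b13 = 0, b23 = 0, i.e. R = 12/13 - 5/13*γ12.
Its γ12 coefficient is negative, so report the other preimage -R.
Answer: -12/13 + 5/13*γ12. Recall the cover is two-to-one: with M of trace 407/169, both preimages act alike, and the stated γ12 sign chooses the sheet.


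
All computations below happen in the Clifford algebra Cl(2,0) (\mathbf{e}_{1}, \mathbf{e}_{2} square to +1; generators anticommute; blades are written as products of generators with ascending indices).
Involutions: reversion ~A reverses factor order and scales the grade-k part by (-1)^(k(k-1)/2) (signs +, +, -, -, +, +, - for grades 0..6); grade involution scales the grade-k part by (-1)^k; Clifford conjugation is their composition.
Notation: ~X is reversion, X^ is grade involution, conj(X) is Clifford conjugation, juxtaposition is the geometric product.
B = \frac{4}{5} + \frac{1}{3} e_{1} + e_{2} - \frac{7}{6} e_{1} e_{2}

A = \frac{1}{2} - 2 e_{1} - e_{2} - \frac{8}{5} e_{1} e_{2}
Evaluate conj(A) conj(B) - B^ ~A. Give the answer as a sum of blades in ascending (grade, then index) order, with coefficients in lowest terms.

first term: -\frac{47}{15} - \frac{4}{3} e_{1} + \frac{19}{6} e_{2} + \frac{59}{300} e_{1} e_{2}
second term: \frac{59}{15} + e_{1} - \frac{25}{6} e_{2} - \frac{97}{100} e_{1} e_{2}
Answer: -\frac{106}{15} - \frac{7}{3} e_{1} + \frac{22}{3} e_{2} + \frac{7}{6} e_{1} e_{2}


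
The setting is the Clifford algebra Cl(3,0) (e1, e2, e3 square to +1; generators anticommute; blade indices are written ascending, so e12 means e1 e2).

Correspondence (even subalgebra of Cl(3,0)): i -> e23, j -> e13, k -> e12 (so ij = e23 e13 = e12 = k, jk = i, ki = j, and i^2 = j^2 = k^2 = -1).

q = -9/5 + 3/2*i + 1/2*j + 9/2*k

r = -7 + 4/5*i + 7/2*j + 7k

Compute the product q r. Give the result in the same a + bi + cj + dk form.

In blades: q = -9/5 + 9/2*e12 + 1/2*e13 + 3/2*e23, r = -7 + 7*e12 + 7/2*e13 + 4/5*e23.
Distribute q over r term by term (generator squares from the signature, products reordered to ascending indices): (-9/5)*r = 63/5 - 63/5*e12 - 63/10*e13 - 36/25*e23; (9/2*e12)*r = -63/2 - 63/2*e12 + 18/5*e13 - 63/4*e23; (1/2*e13)*r = -7/4 - 2/5*e12 - 7/2*e13 + 7/2*e23; (3/2*e23)*r = -6/5 + 21/4*e12 - 21/2*e13 - 21/2*e23.
Sum: -437/20 - 157/4*e12 - 167/10*e13 - 2419/100*e23; translating back through the correspondence:
Answer: -437/20 - 2419/100*i - 167/10*j - 157/4*k


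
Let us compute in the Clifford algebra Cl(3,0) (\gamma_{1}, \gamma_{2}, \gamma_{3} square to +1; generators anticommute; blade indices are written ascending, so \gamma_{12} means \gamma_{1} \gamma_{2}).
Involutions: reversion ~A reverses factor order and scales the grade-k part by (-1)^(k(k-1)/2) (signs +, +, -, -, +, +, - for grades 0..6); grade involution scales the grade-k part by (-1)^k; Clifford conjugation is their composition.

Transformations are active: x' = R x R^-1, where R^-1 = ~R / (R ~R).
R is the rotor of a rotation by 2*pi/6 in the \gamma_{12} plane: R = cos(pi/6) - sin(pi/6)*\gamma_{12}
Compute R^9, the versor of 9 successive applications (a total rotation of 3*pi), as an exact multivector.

Rotor phase runs at HALF the rotation angle; powers of one rotor simply add phase, so after 9 steps in \gamma_{12} the phase is 9*pi/6 = \frac{3 \pi}{2} and R^9 = cos(\frac{3 \pi}{2}) - sin(\frac{3 \pi}{2})*\gamma_{12}.
cos(\frac{3 \pi}{2}) = 0 and sin(\frac{3 \pi}{2}) = -1, so R^9 = \gamma_{12}. The net rotation is 1*pi (after discarding 1 full turn, each of which contributes a factor -1 to the rotor); the rotor keeps the half-angle phase exactly.
Answer: \gamma_{12}


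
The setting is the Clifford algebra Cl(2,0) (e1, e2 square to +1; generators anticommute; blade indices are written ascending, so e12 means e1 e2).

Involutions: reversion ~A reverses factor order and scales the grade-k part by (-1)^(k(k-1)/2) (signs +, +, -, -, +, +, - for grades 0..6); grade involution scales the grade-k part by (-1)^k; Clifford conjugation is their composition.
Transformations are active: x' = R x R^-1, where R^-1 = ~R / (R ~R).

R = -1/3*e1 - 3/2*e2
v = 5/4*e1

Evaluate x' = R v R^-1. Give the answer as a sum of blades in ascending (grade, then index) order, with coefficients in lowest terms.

~R = -1/3*e1 - 3/2*e2, and R ~R = 85/36, so R^-1 = ~R / (85/36).
R v = -5/12 + 15/8*e12
Answer: -77/68*e1 + 9/17*e2


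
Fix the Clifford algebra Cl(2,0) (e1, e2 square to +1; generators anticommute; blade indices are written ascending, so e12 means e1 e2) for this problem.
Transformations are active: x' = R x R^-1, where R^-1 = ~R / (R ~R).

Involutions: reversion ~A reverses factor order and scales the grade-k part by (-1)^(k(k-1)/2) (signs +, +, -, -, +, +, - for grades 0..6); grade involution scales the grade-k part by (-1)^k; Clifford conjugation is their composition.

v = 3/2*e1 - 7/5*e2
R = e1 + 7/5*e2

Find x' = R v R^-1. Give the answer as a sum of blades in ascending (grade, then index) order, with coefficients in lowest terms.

~R = e1 + 7/5*e2, and R ~R = 74/25, so R^-1 = ~R / (74/25).
R v = -23/50 - 7/2*e12
Answer: -67/37*e1 + 357/370*e2


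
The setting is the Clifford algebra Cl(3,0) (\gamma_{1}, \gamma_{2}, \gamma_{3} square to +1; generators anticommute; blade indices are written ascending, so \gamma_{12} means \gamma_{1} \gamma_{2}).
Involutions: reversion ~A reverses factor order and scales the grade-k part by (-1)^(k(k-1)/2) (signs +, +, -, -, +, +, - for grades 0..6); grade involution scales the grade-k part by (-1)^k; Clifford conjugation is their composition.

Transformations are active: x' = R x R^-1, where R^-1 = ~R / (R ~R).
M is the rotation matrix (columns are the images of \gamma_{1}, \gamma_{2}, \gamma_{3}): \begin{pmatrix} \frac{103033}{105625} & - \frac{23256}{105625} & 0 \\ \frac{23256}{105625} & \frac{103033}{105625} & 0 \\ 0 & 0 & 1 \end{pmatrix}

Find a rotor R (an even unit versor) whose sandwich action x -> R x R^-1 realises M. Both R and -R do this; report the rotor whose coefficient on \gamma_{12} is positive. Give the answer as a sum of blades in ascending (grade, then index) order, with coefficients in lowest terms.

Method: write R = a + b12*\gamma_{12} + b13*\gamma_{13} + b23*\gamma_{23} with a^2 + b12^2 + b13^2 + b23^2 = 1 (so R^-1 = ~R). Expanding the columns R e_j ~R gives tr M = 4a^2 - 1 and, from the antisymmetric part, M21 - M12 = -4a*b12, M13 - M31 = 4a*b13, M32 - M23 = -4a*b23.
Here tr M = \frac{311691}{105625}, so a^2 = (1 + tr M)/4 = \frac{104329}{105625} and a = ±\frac{323}{325}. Taking a = \frac{323}{325}: M21 - M12 = \frac{46512}{105625}, M13 - M31 = 0, M32 - M23 = 0, giving b12 = -\frac{36}{325}, b13 = 0, b23 = 0, i.e. R = \frac{323}{325} - \frac{36}{325} \gamma_{12}.
Its \gamma_{12} coefficient is negative, so report the other preimage -R.
Answer: -\frac{323}{325} + \frac{36}{325} \gamma_{12}. Note: both R and -R realise this M (trace \frac{311691}{105625}); the covering map identifies them, and the \gamma_{12}-coefficient sign is the tie-breaker.


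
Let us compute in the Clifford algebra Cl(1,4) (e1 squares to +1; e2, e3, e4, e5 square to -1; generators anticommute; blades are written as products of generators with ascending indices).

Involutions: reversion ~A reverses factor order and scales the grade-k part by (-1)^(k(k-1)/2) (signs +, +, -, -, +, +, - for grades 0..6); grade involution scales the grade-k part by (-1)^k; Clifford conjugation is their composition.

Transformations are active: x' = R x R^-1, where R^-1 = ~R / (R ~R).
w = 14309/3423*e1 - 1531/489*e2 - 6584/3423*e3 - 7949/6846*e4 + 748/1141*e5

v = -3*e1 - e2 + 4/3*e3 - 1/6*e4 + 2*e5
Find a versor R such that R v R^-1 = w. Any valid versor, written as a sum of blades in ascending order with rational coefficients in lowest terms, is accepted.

Sketch: the shared square 79/36 makes R = v + w = 4040/3423*e1 - 2020/489*e2 - 2020/3423*e3 - 1515/1141*e4 + 3030/1141*e5 the natural versor; its sandwich fixes that direction, negates (v - w)/2, and sends v to w.
Answer: 4040/3423*e1 - 2020/489*e2 - 2020/3423*e3 - 1515/1141*e4 + 3030/1141*e5


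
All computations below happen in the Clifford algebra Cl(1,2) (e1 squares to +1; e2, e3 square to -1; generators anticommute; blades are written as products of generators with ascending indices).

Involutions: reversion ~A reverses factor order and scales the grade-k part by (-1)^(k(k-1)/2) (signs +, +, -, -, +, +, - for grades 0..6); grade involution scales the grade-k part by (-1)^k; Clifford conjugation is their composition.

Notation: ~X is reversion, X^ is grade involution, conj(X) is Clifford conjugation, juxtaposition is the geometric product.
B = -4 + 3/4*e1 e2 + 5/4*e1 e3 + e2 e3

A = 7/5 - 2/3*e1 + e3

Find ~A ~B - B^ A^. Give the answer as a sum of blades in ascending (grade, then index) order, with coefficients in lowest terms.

first term: -28/5 + 17/12*e1 - 1/2*e2 - 19/6*e3 - 21/20*e1 e2 - 7/4*e1 e3 - 7/5*e2 e3 - 1/12*e1 e2 e3
second term: -28/5 - 17/12*e1 + 1/2*e2 + 19/6*e3 + 21/20*e1 e2 + 7/4*e1 e3 + 7/5*e2 e3 - 1/12*e1 e2 e3
Answer: 17/6*e1 - e2 - 19/3*e3 - 21/10*e1 e2 - 7/2*e1 e3 - 14/5*e2 e3


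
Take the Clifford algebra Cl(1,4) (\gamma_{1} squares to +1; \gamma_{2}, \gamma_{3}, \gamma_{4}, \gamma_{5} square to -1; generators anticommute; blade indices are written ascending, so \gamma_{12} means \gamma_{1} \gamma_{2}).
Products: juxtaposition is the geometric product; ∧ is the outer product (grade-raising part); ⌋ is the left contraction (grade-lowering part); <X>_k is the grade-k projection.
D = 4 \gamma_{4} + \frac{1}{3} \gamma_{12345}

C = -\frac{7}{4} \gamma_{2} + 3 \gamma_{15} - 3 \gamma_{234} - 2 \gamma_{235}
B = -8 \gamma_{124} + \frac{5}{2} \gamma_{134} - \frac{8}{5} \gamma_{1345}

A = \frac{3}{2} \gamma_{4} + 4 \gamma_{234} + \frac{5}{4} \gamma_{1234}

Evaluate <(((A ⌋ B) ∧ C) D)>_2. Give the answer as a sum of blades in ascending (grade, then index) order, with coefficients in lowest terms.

step 1: 12 \gamma_{12} - \frac{15}{4} \gamma_{13} + \frac{12}{5} \gamma_{135}
step 2: -\frac{105}{16} \gamma_{123} - \frac{21}{5} \gamma_{1235}
step 3: -\frac{7}{5} \gamma_{4} + \frac{35}{16} \gamma_{45} - \frac{105}{4} \gamma_{1234} + \frac{84}{5} \gamma_{12345}
step 4: \frac{35}{16} \gamma_{45}
Answer: \frac{35}{16} \gamma_{45}


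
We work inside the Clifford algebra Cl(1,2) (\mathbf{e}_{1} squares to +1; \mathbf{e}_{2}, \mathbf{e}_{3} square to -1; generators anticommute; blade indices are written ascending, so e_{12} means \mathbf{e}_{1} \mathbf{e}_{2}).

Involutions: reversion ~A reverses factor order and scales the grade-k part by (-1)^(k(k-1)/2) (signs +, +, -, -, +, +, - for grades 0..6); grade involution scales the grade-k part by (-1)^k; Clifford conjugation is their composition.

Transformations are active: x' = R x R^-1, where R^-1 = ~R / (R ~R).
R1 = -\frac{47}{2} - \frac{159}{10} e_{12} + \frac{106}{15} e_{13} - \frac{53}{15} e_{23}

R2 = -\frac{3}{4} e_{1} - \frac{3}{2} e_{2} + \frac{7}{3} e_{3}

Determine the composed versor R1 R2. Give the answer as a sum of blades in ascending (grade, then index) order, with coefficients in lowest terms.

Distribute over the terms of R2 (each basis-blade product reordered to ascending indices, repeated generators contracted through their squares):
R1 (-\frac{3}{4} e_{1}) = \frac{141}{8} e_{1} - \frac{477}{40} e_{2} + \frac{53}{10} e_{3} + \frac{53}{20} e_{123}
R1 (-\frac{3}{2} e_{2}) = -\frac{477}{20} e_{1} + \frac{141}{4} e_{2} + \frac{53}{10} e_{3} + \frac{53}{5} e_{123}
R1 (\frac{7}{3} e_{3}) = -\frac{742}{45} e_{1} + \frac{371}{45} e_{2} - \frac{329}{6} e_{3} - \frac{371}{10} e_{123}
Summing the partial products and collecting blades:
Answer: -\frac{8177}{360} e_{1} + \frac{2273}{72} e_{2} - \frac{1327}{30} e_{3} - \frac{477}{20} e_{123}


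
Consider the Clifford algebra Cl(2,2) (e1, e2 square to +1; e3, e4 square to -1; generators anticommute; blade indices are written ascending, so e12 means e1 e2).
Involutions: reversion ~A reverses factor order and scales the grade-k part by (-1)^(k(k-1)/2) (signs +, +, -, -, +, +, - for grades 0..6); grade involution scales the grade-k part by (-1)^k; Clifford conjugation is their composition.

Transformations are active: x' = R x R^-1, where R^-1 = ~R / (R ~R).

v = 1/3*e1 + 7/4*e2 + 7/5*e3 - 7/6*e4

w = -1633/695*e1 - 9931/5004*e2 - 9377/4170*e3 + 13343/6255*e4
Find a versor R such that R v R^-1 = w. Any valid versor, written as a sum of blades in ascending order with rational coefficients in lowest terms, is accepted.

Reasoning: v^2 = w^2 = -59/400 since conjugation preserves the quadratic form; R = v + w = -4204/2085*e1 - 587/2502*e2 - 3539/4170*e3 + 12091/12510*e4 is then valid when invertible, keeping its own part and reversing (v - w)/2.
Answer: -4204/2085*e1 - 587/2502*e2 - 3539/4170*e3 + 12091/12510*e4


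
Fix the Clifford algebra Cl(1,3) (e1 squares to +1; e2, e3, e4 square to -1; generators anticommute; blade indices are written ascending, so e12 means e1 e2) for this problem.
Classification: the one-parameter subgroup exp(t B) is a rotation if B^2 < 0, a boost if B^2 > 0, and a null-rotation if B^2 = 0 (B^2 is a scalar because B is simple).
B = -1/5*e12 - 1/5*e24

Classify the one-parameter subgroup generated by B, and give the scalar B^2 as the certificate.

B^2 term by term: the squares give (-1/5)^2*(e12)^2 + (-1/5)^2*(e24)^2 = 1/25*(+1) + 1/25*(-1) = 0 (each basis 2-blade squares to minus the product of its generators' squares); cross terms between blades sharing an index anticommute and cancel. So B^2 = 0.
Answer: null-rotation, certificate B^2 = 0. Certificate logic: 0 is a conjugation-invariant scalar, so its sign fixes rotation versus boost versus null-rotation outright.


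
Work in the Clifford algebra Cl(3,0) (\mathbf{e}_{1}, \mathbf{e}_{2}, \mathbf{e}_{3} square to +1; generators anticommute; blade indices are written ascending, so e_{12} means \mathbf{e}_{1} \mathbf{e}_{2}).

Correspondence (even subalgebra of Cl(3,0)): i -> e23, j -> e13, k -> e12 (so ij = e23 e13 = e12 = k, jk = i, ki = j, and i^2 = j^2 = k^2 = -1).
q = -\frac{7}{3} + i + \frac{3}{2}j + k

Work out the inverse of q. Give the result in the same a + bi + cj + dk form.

In blades: q = -\frac{7}{3} + e_{12} + \frac{3}{2} e_{13} + e_{23}.
With qbar = -\frac{7}{3} - e_{12} - \frac{3}{2} e_{13} - e_{23} (scalar fixed, mapped units negated), q qbar = \frac{349}{36} (the sum of squared coefficients), so q^-1 = qbar / (\frac{349}{36}) = -\frac{84}{349} - \frac{36}{349} e_{12} - \frac{54}{349} e_{13} - \frac{36}{349} e_{23}; translating back:
Answer: -\frac{84}{349} - \frac{36}{349}i - \frac{54}{349}j - \frac{36}{349}k


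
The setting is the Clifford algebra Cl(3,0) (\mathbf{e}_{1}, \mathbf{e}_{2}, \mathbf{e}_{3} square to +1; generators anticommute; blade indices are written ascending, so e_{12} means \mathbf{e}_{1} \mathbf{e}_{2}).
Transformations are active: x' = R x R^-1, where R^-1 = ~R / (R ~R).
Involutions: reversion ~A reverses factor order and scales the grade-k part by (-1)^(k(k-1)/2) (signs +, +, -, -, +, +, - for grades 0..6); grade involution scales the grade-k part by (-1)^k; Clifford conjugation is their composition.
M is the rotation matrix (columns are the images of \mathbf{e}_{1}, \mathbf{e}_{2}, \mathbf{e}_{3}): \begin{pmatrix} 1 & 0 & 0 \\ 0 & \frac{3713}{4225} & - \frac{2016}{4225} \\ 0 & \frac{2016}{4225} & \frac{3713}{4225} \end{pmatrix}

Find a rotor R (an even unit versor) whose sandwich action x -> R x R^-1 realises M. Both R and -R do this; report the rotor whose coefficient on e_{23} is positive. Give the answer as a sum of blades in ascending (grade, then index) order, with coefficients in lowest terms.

Method: write R = a + b12*e_{12} + b13*e_{13} + b23*e_{23} with a^2 + b12^2 + b13^2 + b23^2 = 1 (so R^-1 = ~R). Expanding the columns R e_j ~R gives tr M = 4a^2 - 1 and, from the antisymmetric part, M21 - M12 = -4a*b12, M13 - M31 = 4a*b13, M32 - M23 = -4a*b23.
Here tr M = \frac{11651}{4225}, so a^2 = (1 + tr M)/4 = \frac{3969}{4225} and a = ±\frac{63}{65}. Taking a = \frac{63}{65}: M21 - M12 = 0, M13 - M31 = 0, M32 - M23 = \frac{4032}{4225}, giving b12 = 0, b13 = 0, b23 = -\frac{16}{65}, i.e. R = \frac{63}{65} - \frac{16}{65} e_{23}.
Its e_{23} coefficient is negative, so report the other preimage -R.
Answer: -\frac{63}{65} + \frac{16}{65} e_{23}. Why the constraint matters: R and -R act identically through the sandwich — M has trace \frac{11651}{4225} either way — so only the sign condition on e_{23} picks one of the two preimages.


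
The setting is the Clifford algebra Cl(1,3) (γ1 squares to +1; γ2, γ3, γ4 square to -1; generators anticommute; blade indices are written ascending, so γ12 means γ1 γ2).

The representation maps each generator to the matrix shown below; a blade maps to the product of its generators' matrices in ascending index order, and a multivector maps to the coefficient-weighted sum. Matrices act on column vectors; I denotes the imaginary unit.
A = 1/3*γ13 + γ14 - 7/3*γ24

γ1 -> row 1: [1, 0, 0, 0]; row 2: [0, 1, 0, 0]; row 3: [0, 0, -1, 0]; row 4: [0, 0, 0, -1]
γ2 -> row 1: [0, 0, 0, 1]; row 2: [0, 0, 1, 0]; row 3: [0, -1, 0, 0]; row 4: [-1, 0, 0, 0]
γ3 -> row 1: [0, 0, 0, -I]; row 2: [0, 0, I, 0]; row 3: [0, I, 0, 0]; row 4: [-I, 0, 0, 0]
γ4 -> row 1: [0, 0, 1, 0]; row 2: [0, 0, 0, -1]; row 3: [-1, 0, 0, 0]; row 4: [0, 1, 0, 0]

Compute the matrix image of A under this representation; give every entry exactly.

Bivector images (products of the table entries): rho(γ13) = rho(γ1)rho(γ3) = row 1: [0, 0, 0, -I]; row 2: [0, 0, I, 0]; row 3: [0, -I, 0, 0]; row 4: [I, 0, 0, 0]; rho(γ14) = rho(γ1)rho(γ4) = row 1: [0, 0, 1, 0]; row 2: [0, 0, 0, -1]; row 3: [1, 0, 0, 0]; row 4: [0, -1, 0, 0]; rho(γ24) = rho(γ2)rho(γ4) = row 1: [0, 1, 0, 0]; row 2: [-1, 0, 0, 0]; row 3: [0, 0, 0, 1]; row 4: [0, 0, -1, 0].
M = (1/3)*rho(γ13) + (1)*rho(γ14) + (-7/3)*rho(γ24), summed entrywise:
Answer: row 1: [0, -7/3, 1, -I/3]; row 2: [7/3, 0, I/3, -1]; row 3: [1, -I/3, 0, -7/3]; row 4: [I/3, -1, 7/3, 0]


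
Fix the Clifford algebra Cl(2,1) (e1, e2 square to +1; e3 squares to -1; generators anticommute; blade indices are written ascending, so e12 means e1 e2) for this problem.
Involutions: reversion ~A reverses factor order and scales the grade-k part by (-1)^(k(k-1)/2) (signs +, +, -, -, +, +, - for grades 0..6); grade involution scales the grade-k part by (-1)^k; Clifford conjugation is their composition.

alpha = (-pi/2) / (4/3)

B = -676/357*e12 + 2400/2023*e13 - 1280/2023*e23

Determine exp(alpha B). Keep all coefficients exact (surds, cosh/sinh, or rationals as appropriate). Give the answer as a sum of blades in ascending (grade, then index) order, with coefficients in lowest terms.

B^2 term by term: the squares give (-676/357)^2*(e12)^2 + (2400/2023)^2*(e13)^2 + (-1280/2023)^2*(e23)^2 = 456976/127449*(-1) + 5760000/4092529*(+1) + 1638400/4092529*(+1) = -16/9 (each basis 2-blade squares to minus the product of its generators' squares); cross terms between blades sharing an index anticommute and cancel. So B^2 = -16/9.
B^2 = -16/9 — the series telescopes trigonometrically here: l = 4/3, alpha*l = -pi/2, so exp(alpha B) = cos(-pi/2) + (sin(-pi/2)/(4/3))*B = 0 + (-3/4)*B.
Answer: 169/119*e12 - 1800/2023*e13 + 960/2023*e23


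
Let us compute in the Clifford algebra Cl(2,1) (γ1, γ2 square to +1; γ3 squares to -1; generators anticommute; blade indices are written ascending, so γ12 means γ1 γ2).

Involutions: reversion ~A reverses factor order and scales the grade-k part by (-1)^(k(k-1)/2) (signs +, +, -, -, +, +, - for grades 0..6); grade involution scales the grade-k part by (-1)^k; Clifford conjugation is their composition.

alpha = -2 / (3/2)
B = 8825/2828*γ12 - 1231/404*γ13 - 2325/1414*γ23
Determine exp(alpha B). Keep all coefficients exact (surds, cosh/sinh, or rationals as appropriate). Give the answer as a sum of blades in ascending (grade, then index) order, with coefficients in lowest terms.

B^2 term by term: the squares give (8825/2828)^2*(γ12)^2 + (-1231/404)^2*(γ13)^2 + (-2325/1414)^2*(γ23)^2 = 77880625/7997584*(-1) + 1515361/163216*(+1) + 5405625/1999396*(+1) = 9/4 (each basis 2-blade squares to minus the product of its generators' squares); cross terms between blades sharing an index anticommute and cancel. So B^2 = 9/4.
B^2 = 9/4 — the series telescopes hyperbolically here: l = 3/2, alpha*l = -2, so exp(alpha B) = cosh(-2) + (sinh(-2)/(3/2))*B = cosh(2) + (-2*sinh(2)/3)*B.
Answer: cosh(2) - 8825*sinh(2)/4242*γ12 + 1231*sinh(2)/606*γ13 + 775*sinh(2)/707*γ23


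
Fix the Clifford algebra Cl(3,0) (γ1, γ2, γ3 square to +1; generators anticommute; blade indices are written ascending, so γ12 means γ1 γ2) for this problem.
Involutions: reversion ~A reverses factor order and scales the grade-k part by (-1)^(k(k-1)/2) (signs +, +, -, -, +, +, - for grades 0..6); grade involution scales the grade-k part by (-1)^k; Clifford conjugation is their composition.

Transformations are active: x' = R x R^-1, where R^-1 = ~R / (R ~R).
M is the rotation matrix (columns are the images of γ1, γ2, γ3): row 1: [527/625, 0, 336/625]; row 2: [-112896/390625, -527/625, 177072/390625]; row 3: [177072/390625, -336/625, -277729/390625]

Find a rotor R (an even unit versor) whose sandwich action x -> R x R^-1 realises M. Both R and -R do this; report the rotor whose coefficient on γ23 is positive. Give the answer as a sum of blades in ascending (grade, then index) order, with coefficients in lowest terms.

Method: write R = a + b12*γ12 + b13*γ13 + b23*γ23 with a^2 + b12^2 + b13^2 + b23^2 = 1 (so R^-1 = ~R). Expanding the columns R e_j ~R gives tr M = 4a^2 - 1 and, from the antisymmetric part, M21 - M12 = -4a*b12, M13 - M31 = 4a*b13, M32 - M23 = -4a*b23.
Here tr M = -277729/390625, so a^2 = (1 + tr M)/4 = 28224/390625 and a = ±168/625. Taking a = 168/625: M21 - M12 = -112896/390625, M13 - M31 = 32928/390625, M32 - M23 = -387072/390625, giving b12 = 168/625, b13 = 49/625, b23 = 576/625, i.e. R = 168/625 + 168/625*γ12 + 49/625*γ13 + 576/625*γ23.
Its γ23 coefficient is already positive.
Answer: 168/625 + 168/625*γ12 + 49/625*γ13 + 576/625*γ23. Why the constraint matters: R and -R act identically through the sandwich — M has trace -277729/390625 either way — so only the sign condition on γ23 picks one of the two preimages.


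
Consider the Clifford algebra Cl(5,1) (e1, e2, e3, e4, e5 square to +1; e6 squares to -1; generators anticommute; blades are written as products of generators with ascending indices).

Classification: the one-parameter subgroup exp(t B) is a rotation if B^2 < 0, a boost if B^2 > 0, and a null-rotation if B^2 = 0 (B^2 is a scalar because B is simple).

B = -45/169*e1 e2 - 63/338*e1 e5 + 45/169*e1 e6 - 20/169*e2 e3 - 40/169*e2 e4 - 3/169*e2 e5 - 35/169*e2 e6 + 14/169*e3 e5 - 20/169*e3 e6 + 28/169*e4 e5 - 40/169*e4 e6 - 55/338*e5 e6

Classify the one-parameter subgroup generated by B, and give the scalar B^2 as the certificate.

B^2 term by term: the squares give (-45/169)^2*(e1 e2)^2 + (-63/338)^2*(e1 e5)^2 + (45/169)^2*(e1 e6)^2 + (-20/169)^2*(e2 e3)^2 + (-40/169)^2*(e2 e4)^2 + (-3/169)^2*(e2 e5)^2 + (-35/169)^2*(e2 e6)^2 + (14/169)^2*(e3 e5)^2 + (-20/169)^2*(e3 e6)^2 + (28/169)^2*(e4 e5)^2 + (-40/169)^2*(e4 e6)^2 + (-55/338)^2*(e5 e6)^2 = 2025/28561*(-1) + 3969/114244*(-1) + 2025/28561*(+1) + 400/28561*(-1) + 1600/28561*(-1) + 9/28561*(-1) + 1225/28561*(+1) + 196/28561*(-1) + 400/28561*(+1) + 784/28561*(-1) + 1600/28561*(+1) + 3025/114244*(+1) = 0 (each basis 2-blade squares to minus the product of its generators' squares); cross terms between blades sharing an index anticommute and cancel; the commuting (index-disjoint) pairs give grade-4 terms 2*c*c'*(blade product), which cancel blade by blade — e1 e2 e3 e5: -1260/28561 + 1260/28561 = 0; e1 e2 e3 e6: 1800/28561 - 1800/28561 = 0; e1 e2 e4 e5: -2520/28561 + 2520/28561 = 0; e1 e2 e4 e6: 3600/28561 - 3600/28561 = 0; e1 e2 e5 e6: 2475/28561 - 2205/28561 - 270/28561 = 0; e1 e3 e5 e6: -1260/28561 + 1260/28561 = 0; e1 e4 e5 e6: -2520/28561 + 2520/28561 = 0; e2 e3 e4 e5: -1120/28561 + 1120/28561 = 0; e2 e3 e4 e6: 1600/28561 - 1600/28561 = 0; e2 e3 e5 e6: 1100/28561 - 120/28561 - 980/28561 = 0; e2 e4 e5 e6: 2200/28561 - 240/28561 - 1960/28561 = 0; e3 e4 e5 e6: 1120/28561 - 1120/28561 = 0 — confirming B is simple. So B^2 = 0.
Answer: null-rotation, certificate B^2 = 0. The class reads off the invariant scalar 0 directly.


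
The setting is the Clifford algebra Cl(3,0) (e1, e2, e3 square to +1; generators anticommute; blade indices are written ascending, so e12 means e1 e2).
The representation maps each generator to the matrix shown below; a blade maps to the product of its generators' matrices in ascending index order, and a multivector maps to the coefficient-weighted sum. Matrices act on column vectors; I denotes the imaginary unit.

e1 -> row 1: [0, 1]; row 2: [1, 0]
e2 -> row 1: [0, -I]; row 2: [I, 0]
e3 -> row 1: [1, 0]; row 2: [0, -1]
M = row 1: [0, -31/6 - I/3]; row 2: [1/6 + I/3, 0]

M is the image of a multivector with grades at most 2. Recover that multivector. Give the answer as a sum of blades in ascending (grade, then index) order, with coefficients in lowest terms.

Method: 1, rho(e1), rho(e2), rho(e3) form a trace-orthogonal basis of the 2x2 complex matrices (tr(X Y) = 2 if X = Y, else 0), so M = m0*1 + m1*rho(e1) + m2*rho(e2) + m3*rho(e3) with m0 = tr(M)/2 = 0, m1 = tr(M rho(e1))/2 = -5/2, m2 = tr(M rho(e2))/2 = 1/3 - 8*I/3, m3 = tr(M rho(e3))/2 = 0.
Multiplying table entries, the bivector images are rho(e12) = I*rho(e3), rho(e13) = -I*rho(e2), rho(e23) = I*rho(e1); with real blade coefficients the real parts of m0..m3 are the coefficients of 1, e1, e2, e3 and the imaginary parts give the bivectors (e23: Im m1, e13: -Im m2, e12: Im m3).
Answer: -5/2*e1 + 1/3*e2 + 8/3*e13


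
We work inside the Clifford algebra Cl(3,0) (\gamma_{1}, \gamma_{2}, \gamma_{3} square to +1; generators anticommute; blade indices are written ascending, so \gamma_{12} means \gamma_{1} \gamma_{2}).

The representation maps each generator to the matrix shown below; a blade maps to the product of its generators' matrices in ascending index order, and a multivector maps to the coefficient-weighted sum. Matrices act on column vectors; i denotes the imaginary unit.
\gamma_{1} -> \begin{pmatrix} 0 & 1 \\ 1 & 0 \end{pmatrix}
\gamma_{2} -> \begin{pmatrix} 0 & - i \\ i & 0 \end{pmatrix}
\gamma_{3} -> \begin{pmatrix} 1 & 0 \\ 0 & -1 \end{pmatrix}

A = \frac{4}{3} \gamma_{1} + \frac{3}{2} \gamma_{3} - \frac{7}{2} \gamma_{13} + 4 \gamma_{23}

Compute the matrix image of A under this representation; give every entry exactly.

Bivector images (products of the table entries): rho(\gamma_{13}) = rho(\gamma_{1})rho(\gamma_{3}) = \begin{pmatrix} 0 & -1 \\ 1 & 0 \end{pmatrix}; rho(\gamma_{23}) = rho(\gamma_{2})rho(\gamma_{3}) = \begin{pmatrix} 0 & i \\ i & 0 \end{pmatrix}.
M = (\frac{4}{3})*rho(\gamma_{1}) + (\frac{3}{2})*rho(\gamma_{3}) + (-\frac{7}{2})*rho(\gamma_{13}) + (4)*rho(\gamma_{23}), summed entrywise:
Answer: \begin{pmatrix} \frac{3}{2} & \frac{29}{6} + 4 i \\ - \frac{13}{6} + 4 i & - \frac{3}{2} \end{pmatrix}


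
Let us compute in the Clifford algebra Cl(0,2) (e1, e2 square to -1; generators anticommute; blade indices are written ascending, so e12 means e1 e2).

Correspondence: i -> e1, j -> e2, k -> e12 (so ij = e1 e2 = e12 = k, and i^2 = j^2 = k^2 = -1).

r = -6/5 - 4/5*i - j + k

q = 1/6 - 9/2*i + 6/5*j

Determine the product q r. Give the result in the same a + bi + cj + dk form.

In blades: q = 1/6 - 9/2*e1 + 6/5*e2, r = -6/5 - 4/5*e1 - e2 + e12.
Distribute q over r term by term (generator squares from the signature, products reordered to ascending indices): (1/6)*r = -1/5 - 2/15*e1 - 1/6*e2 + 1/6*e12; (-9/2*e1)*r = -18/5 + 27/5*e1 + 9/2*e2 + 9/2*e12; (6/5*e2)*r = 6/5 + 6/5*e1 - 36/25*e2 + 24/25*e12.
Sum: -13/5 + 97/15*e1 + 217/75*e2 + 422/75*e12; translating back through the correspondence:
Answer: -13/5 + 97/15*i + 217/75*j + 422/75*k


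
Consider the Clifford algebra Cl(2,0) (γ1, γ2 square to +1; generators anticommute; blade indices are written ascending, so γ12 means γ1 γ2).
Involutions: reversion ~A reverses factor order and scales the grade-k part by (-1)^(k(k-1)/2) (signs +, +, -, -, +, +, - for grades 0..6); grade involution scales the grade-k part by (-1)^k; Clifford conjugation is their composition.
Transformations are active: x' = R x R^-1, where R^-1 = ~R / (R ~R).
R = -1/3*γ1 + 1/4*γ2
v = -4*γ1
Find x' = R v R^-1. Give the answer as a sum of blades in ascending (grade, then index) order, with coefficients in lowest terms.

~R = -1/3*γ1 + 1/4*γ2, and R ~R = 25/144, so R^-1 = ~R / (25/144).
R v = 4/3 + γ12
Answer: -28/25*γ1 + 96/25*γ2


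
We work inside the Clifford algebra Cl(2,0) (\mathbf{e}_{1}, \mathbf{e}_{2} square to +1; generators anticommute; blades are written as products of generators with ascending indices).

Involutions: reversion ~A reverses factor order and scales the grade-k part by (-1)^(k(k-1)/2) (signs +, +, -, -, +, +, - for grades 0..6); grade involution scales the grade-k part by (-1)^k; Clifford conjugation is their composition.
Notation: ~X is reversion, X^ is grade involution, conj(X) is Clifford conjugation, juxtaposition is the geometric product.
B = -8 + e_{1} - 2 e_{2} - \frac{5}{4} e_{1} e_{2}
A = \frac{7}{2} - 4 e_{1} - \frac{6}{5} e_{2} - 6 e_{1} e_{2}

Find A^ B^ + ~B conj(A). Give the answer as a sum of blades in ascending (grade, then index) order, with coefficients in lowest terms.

first term: -\frac{371}{10} - 46 e_{1} - \frac{68}{5} e_{2} + \frac{2113}{40} e_{1} e_{2}
second term: -\frac{339}{10} - 15 e_{1} - \frac{78}{5} e_{2} - \frac{1377}{40} e_{1} e_{2}
Answer: -71 - 61 e_{1} - \frac{146}{5} e_{2} + \frac{92}{5} e_{1} e_{2}


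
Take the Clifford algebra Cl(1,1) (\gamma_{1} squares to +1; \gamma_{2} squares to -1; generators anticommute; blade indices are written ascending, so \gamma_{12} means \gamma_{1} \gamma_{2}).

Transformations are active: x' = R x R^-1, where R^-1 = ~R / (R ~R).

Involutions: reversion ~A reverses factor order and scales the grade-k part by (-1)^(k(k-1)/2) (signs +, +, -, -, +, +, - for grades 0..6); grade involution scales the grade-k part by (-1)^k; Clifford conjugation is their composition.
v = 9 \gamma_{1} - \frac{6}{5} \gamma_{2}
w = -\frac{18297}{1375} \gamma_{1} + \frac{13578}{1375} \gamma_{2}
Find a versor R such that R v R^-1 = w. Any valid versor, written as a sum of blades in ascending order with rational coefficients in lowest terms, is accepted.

Since q(v) = q(w) = \frac{1989}{25}, the sum R = v + w = -\frac{5922}{1375} \gamma_{1} + \frac{11928}{1375} \gamma_{2} does the job whenever invertible.
Answer: -\frac{5922}{1375} \gamma_{1} + \frac{11928}{1375} \gamma_{2}


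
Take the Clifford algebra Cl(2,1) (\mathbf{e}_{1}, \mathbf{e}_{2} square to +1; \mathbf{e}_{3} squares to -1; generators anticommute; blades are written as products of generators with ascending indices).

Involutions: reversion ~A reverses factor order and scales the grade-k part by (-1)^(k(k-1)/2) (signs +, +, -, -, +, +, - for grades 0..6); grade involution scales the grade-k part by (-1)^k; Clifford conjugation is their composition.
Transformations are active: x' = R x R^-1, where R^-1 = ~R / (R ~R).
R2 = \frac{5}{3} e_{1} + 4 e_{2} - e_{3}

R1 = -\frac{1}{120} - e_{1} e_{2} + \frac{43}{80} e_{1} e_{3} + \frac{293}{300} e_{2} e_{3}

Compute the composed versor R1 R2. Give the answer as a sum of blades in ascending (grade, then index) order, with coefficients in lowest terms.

Distribute over the terms of R2 (each basis-blade product reordered to ascending indices, repeated generators contracted through their squares):
R1 (\frac{5}{3} e_{1}) = -\frac{1}{72} e_{1} + \frac{5}{3} e_{2} - \frac{43}{48} e_{3} + \frac{293}{180} e_{1} e_{2} e_{3}
R1 (4 e_{2}) = -4 e_{1} - \frac{1}{30} e_{2} - \frac{293}{75} e_{3} - \frac{43}{20} e_{1} e_{2} e_{3}
R1 (-e_{3}) = \frac{43}{80} e_{1} + \frac{293}{300} e_{2} + \frac{1}{120} e_{3} + e_{1} e_{2} e_{3}
Summing the partial products and collecting blades:
Answer: -\frac{2503}{720} e_{1} + \frac{261}{100} e_{2} - \frac{5753}{1200} e_{3} + \frac{43}{90} e_{1} e_{2} e_{3}


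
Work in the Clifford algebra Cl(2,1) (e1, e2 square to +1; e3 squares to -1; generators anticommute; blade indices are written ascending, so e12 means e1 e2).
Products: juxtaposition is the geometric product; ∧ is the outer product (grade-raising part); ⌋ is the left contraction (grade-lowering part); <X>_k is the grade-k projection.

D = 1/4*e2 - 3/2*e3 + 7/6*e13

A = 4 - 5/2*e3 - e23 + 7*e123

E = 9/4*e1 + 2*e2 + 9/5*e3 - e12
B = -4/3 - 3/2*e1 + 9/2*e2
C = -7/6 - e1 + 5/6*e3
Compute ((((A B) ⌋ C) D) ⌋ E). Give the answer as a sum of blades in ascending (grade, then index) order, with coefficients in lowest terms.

step 1: -16/3 - 6*e1 + 18*e2 + 47/6*e3 - 141/4*e13 + 25/12*e23 - 47/6*e123
step 2: 205/36 + 16/3*e1 - 40/9*e3
step 3: -20/3 - 140/27*e1 + 205/144*e2 - 167/72*e3 + 4/3*e12 - 293/216*e13 + 10/9*e23
step 4: -149/45 - 1955/144*e1 - 220/27*e2 - 12*e3 + 20/3*e12
Answer: -149/45 - 1955/144*e1 - 220/27*e2 - 12*e3 + 20/3*e12


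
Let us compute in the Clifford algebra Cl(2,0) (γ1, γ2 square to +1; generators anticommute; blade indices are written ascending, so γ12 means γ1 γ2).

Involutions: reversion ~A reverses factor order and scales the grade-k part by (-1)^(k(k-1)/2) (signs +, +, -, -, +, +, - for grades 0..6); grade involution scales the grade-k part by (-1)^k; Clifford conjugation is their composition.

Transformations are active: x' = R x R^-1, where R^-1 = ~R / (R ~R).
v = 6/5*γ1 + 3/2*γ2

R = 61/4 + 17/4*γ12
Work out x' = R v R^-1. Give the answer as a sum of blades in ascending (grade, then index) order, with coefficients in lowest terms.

~R = 61/4 - 17/4*γ12, and R ~R = 2005/8, so R^-1 = ~R / (2005/8).
R v = 987/40*γ1 + 711/40*γ2
Answer: 36147/20050*γ1 + 6648/10025*γ2


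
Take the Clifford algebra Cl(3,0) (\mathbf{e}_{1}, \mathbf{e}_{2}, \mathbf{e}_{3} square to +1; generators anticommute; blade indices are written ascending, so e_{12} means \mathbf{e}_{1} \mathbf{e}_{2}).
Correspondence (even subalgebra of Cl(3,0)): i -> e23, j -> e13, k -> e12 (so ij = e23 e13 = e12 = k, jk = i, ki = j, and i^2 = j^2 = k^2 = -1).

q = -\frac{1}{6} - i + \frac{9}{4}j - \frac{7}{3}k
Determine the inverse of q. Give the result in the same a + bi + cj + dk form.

In blades: q = -\frac{1}{6} - \frac{7}{3} e_{12} + \frac{9}{4} e_{13} - e_{23}.
With qbar = -\frac{1}{6} + \frac{7}{3} e_{12} - \frac{9}{4} e_{13} + e_{23} (scalar fixed, mapped units negated), q qbar = \frac{1661}{144} (the sum of squared coefficients), so q^-1 = qbar / (\frac{1661}{144}) = -\frac{24}{1661} + \frac{336}{1661} e_{12} - \frac{324}{1661} e_{13} + \frac{144}{1661} e_{23}; translating back:
Answer: -\frac{24}{1661} + \frac{144}{1661}i - \frac{324}{1661}j + \frac{336}{1661}k


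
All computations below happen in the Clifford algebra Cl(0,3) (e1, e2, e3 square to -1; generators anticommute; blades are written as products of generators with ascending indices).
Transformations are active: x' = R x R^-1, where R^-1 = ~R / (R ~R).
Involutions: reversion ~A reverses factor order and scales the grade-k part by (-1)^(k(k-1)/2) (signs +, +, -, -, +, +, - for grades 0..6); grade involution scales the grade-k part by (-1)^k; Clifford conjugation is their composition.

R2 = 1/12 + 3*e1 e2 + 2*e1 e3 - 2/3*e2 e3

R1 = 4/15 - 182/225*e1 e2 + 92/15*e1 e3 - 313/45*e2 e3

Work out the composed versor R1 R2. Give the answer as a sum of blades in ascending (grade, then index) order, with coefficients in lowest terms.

Distribute over the terms of R1 (each basis-blade product reordered to ascending indices, repeated generators contracted through their squares):
(4/15) R2 = 1/45 + 4/5*e1 e2 + 8/15*e1 e3 - 8/45*e2 e3
(-182/225*e1 e2) R2 = 182/75 - 91/1350*e1 e2 - 364/675*e1 e3 - 364/225*e2 e3
(92/15*e1 e3) R2 = -184/15 - 184/45*e1 e2 + 23/45*e1 e3 - 92/5*e2 e3
(-313/45*e2 e3) R2 = -626/135 + 626/45*e1 e2 - 313/15*e1 e3 - 313/540*e2 e3
Summing the partial products and collecting blades:
Answer: -9757/675 + 14249/1350*e1 e2 - 13744/675*e1 e3 - 56093/2700*e2 e3


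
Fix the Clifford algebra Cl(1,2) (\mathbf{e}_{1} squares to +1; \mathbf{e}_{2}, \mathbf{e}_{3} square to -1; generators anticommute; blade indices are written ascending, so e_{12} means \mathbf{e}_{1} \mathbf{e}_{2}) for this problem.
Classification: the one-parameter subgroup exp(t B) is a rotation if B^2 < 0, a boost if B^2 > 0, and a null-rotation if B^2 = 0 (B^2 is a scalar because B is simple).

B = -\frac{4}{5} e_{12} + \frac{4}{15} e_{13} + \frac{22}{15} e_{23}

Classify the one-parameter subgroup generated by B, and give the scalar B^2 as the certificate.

B^2 term by term: the squares give (-\frac{4}{5})^2*(e_{12})^2 + (\frac{4}{15})^2*(e_{13})^2 + (\frac{22}{15})^2*(e_{23})^2 = \frac{16}{25}*(+1) + \frac{16}{225}*(+1) + \frac{484}{225}*(-1) = -\frac{36}{25} (each basis 2-blade squares to minus the product of its generators' squares); cross terms between blades sharing an index anticommute and cancel. So B^2 = -\frac{36}{25}.
Answer: rotation, certificate B^2 = -\frac{36}{25}. The scalar -\frac{36}{25} is the complete invariant here: its sign names the subgroup type.


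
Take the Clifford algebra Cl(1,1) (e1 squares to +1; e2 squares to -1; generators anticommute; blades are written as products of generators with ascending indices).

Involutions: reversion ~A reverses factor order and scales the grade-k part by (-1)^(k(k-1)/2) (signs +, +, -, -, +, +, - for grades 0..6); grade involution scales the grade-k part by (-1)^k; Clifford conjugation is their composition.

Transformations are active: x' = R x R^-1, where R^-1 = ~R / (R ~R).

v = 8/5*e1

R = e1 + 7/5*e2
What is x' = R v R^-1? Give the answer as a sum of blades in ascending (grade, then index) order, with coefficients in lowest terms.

~R = e1 + 7/5*e2, and R ~R = -24/25, so R^-1 = ~R / (-24/25).
R v = 8/5 - 56/25*e1 e2
Answer: -74/15*e1 - 14/3*e2


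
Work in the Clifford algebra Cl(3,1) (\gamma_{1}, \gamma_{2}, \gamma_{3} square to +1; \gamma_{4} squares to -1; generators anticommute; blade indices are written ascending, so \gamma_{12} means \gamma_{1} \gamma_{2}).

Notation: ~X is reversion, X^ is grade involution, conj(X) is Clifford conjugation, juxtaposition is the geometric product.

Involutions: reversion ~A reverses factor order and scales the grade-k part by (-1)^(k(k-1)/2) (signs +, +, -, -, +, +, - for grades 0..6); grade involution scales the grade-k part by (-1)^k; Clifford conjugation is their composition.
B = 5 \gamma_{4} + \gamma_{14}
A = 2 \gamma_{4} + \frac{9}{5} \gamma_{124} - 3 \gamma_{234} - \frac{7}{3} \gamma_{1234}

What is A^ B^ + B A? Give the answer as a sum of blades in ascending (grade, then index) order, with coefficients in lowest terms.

first term: -10 - 2 \gamma_{1} + \frac{9}{5} \gamma_{2} - 9 \gamma_{12} + \frac{38}{3} \gamma_{23} - \frac{26}{3} \gamma_{123}
second term: -10 - 2 \gamma_{1} - \frac{9}{5} \gamma_{2} - 9 \gamma_{12} + \frac{38}{3} \gamma_{23} - \frac{26}{3} \gamma_{123}
Answer: -20 - 4 \gamma_{1} - 18 \gamma_{12} + \frac{76}{3} \gamma_{23} - \frac{52}{3} \gamma_{123}
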